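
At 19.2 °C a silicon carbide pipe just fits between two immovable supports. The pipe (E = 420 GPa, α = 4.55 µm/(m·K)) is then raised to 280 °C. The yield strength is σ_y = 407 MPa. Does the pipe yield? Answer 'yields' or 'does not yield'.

yields

ΔT = 260.8 K. Constrained thermal stress σ = E·α·ΔT = 420.0×10³ MPa × 4.55×10⁻⁶ × 260.8 = 498 MPa (compressive).
Compare to σ_y = 407 MPa: σ ≥ σ_y, so it yields.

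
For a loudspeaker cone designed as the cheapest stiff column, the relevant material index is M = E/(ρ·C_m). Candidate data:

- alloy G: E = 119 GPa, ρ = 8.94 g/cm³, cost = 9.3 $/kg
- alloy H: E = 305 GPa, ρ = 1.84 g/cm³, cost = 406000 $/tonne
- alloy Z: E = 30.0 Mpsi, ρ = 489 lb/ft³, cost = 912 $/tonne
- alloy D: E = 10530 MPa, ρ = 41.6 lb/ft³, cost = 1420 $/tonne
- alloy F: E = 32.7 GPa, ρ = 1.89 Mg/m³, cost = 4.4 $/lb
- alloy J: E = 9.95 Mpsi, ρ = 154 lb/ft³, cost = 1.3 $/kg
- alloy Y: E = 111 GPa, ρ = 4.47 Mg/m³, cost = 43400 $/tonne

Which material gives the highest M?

Convert each candidate to consistent units, then evaluate M:
  alloy G: E = 119.0 GPa, ρ = 8940 kg/m³, cost = 9.300 $/kg
  alloy H: E = 305.0 GPa, ρ = 1840 kg/m³, cost = 406.0 $/kg
  alloy Z: E = 206.8 GPa, ρ = 7833 kg/m³, cost = 0.9120 $/kg
  alloy D: E = 10.53 GPa, ρ = 666.4 kg/m³, cost = 1.420 $/kg
  alloy F: E = 32.70 GPa, ρ = 1890 kg/m³, cost = 9.700 $/kg
  alloy J: E = 68.60 GPa, ρ = 2467 kg/m³, cost = 1.300 $/kg
  alloy Y: E = 111.0 GPa, ρ = 4470 kg/m³, cost = 43.40 $/kg
  alloy Z: M = 29.0 MN·m per $
  alloy J: M = 21.4 MN·m per $
  alloy D: M = 11.1 MN·m per $
  alloy F: M = 1.78 MN·m per $
  alloy G: M = 1.43 MN·m per $
  alloy Y: M = 0.572 MN·m per $
  alloy H: M = 0.408 MN·m per $
Alloy Z ranks first.

alloy Z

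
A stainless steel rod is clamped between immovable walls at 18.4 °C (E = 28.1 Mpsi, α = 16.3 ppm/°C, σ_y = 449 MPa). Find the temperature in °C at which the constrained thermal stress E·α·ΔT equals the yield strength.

161 °C

E = 28.1 Mpsi = 193.7 GPa.
E·α·ΔT = 449.0 MPa ⇒ ΔT = 449.0 / (193.7×10³ × 16.3×10⁻⁶) = 142.2 K.
T = 18.4 + 142.2 = 160.6 °C.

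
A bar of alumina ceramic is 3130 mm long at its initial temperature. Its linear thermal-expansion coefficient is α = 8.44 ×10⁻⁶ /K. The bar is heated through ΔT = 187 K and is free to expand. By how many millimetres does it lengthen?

4.94 mm

ΔL = α·L₀·ΔT = 8.44×10⁻⁶ × 3130 mm × 187.0 K = 4.94 mm.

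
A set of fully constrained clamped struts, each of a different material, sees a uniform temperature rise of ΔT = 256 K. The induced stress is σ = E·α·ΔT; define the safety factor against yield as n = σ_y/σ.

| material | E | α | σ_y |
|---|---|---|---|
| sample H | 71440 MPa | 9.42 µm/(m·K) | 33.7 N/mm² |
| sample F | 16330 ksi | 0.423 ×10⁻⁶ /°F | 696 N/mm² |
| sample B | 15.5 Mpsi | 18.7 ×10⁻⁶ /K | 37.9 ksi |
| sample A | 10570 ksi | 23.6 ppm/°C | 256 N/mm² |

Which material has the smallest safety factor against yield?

sample H

Converting E to GPa, α to ×10⁻⁶/K, σ_y to MPa, then σ and n for each:
  sample H: E = 71.44, α = 9.42, σ_y = 33.70 → σ = 172 MPa, n = 0.196
  sample F: E = 112.6, α = 0.761, σ_y = 696.0 → σ = 21.9 MPa, n = 31.7
  sample B: E = 106.9, α = 18.7, σ_y = 261.3 → σ = 512 MPa, n = 0.511
  sample A: E = 72.88, α = 23.6, σ_y = 256.0 → σ = 440 MPa, n = 0.581
The minimum is sample H at n = 0.196.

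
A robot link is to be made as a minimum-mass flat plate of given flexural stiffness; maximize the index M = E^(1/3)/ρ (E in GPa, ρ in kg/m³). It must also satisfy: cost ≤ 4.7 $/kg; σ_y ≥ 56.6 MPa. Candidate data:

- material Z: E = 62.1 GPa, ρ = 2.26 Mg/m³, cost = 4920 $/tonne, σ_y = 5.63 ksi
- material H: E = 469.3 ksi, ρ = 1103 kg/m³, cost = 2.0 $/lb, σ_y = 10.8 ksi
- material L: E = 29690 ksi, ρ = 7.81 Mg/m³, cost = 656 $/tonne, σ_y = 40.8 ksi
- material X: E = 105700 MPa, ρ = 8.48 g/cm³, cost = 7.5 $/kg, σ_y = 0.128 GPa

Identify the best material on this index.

Screen on constraints: cost ≤ 4.7 $/kg; σ_y ≥ 56.6 MPa. Survivors: material H, material L.
Normalizing units and computing the index:
  material H: E = 3.236 GPa, ρ = 1103 kg/m³
  material L: E = 204.7 GPa, ρ = 7810 kg/m³
  material H: M = 1.34×10⁻³
  material L: M = 0.755×10⁻³
Highest index: material H.

material H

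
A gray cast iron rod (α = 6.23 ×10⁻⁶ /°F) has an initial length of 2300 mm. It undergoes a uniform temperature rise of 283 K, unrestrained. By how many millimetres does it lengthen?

Convert α: 6.23×10⁻⁶/°F × (9/5) = 11.2×10⁻⁶/K.
ΔL = α·L₀·ΔT = 11.2×10⁻⁶ × 2300 mm × 283.0 K = 7.30 mm.

7.30 mm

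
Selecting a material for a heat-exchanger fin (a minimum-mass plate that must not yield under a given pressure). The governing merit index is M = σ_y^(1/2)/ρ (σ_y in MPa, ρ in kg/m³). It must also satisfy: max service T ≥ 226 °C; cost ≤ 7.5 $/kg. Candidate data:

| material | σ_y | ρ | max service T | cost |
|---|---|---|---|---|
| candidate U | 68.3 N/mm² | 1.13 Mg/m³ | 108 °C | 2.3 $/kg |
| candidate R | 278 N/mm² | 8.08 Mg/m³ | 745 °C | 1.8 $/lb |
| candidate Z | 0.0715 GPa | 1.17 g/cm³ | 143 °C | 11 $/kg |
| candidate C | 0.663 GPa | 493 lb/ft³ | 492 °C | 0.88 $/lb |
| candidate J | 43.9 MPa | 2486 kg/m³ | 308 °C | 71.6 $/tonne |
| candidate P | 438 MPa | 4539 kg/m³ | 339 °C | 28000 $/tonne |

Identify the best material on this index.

Screen on constraints: max service T ≥ 226 °C; cost ≤ 7.5 $/kg. Survivors: candidate R, candidate C, candidate J.
In SI units:
  candidate R: σ_y = 278.0 MPa, ρ = 8080 kg/m³
  candidate C: σ_y = 663.0 MPa, ρ = 7897 kg/m³
  candidate J: σ_y = 43.90 MPa, ρ = 2486 kg/m³
  candidate C: M = 3.26×10⁻³
  candidate J: M = 2.67×10⁻³
  candidate R: M = 2.06×10⁻³
Highest index: candidate C.

candidate C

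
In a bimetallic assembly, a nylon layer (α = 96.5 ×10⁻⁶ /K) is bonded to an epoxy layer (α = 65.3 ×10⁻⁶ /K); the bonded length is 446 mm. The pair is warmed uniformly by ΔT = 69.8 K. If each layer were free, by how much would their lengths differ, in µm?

Δα = |96.5 − 65.3|×10⁻⁶/K = 31.2×10⁻⁶/K.
ΔL_mismatch = Δα·L·ΔT = 31.2×10⁻⁶ × 446.0 mm × 69.8 K = 971 µm.

971 µm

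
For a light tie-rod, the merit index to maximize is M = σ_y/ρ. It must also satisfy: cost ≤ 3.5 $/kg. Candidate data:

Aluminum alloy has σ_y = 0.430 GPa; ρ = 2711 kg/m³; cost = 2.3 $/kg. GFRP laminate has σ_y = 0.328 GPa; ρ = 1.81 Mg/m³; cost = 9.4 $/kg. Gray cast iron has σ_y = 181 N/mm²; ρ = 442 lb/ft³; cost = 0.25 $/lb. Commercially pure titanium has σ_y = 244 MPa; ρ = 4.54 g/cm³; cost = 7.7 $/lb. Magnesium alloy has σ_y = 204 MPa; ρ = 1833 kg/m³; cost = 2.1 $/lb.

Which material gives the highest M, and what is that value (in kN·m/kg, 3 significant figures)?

aluminum alloy, M = 159 kN·m/kg

Screen on constraints: cost ≤ 3.5 $/kg. Survivors: aluminum alloy, gray cast iron.
In SI units:
  aluminum alloy: σ_y = 430.0 MPa, ρ = 2711 kg/m³
  gray cast iron: σ_y = 181.0 MPa, ρ = 7080 kg/m³
  aluminum alloy: M = 159 kN·m/kg
  gray cast iron: M = 25.6 kN·m/kg
Aluminum alloy has the largest M.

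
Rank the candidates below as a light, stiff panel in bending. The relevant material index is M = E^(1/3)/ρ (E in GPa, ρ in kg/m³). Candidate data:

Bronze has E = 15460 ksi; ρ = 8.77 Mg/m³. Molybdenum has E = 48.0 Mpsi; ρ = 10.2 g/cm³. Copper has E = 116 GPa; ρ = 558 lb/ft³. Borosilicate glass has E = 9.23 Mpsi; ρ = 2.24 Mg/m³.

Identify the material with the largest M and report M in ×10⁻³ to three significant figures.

borosilicate glass, M = 1.78×10⁻³

Convert each candidate to consistent units, then evaluate M:
  bronze: E = 106.6 GPa, ρ = 8770 kg/m³
  molybdenum: E = 330.9 GPa, ρ = 10200 kg/m³
  copper: E = 116.0 GPa, ρ = 8938 kg/m³
  borosilicate glass: E = 63.64 GPa, ρ = 2240 kg/m³
  borosilicate glass: M = 1.78×10⁻³
  molybdenum: M = 0.678×10⁻³
  copper: M = 0.546×10⁻³
  bronze: M = 0.541×10⁻³
Highest index: borosilicate glass.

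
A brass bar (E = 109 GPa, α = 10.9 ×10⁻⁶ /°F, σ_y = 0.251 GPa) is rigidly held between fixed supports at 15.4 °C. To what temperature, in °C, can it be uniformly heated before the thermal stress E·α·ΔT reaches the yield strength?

133 °C

α = 10.9×10⁻⁶/°F × 9/5 = 19.6×10⁻⁶/K.
σ_y = 0.251 GPa = 251.0 MPa.
E·α·ΔT = 251.0 MPa ⇒ ΔT = 251.0 / (109.0×10³ × 19.6×10⁻⁶) = 117.4 K.
T = 15.4 + 117.4 = 132.8 °C.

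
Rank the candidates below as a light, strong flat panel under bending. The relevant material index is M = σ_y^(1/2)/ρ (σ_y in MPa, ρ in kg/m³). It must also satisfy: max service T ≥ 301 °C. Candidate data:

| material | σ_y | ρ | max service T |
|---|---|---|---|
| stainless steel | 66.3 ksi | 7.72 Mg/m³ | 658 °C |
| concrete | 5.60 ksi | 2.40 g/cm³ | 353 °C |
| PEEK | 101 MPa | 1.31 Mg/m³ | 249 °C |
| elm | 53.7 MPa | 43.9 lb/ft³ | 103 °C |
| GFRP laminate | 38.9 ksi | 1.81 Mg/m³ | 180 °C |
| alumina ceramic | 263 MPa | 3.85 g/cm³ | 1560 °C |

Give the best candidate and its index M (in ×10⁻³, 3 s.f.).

Screen on constraints: max service T ≥ 301 °C. Survivors: stainless steel, concrete, alumina ceramic.
Putting every candidate on a common basis:
  stainless steel: σ_y = 457.1 MPa, ρ = 7720 kg/m³
  concrete: σ_y = 38.61 MPa, ρ = 2400 kg/m³
  alumina ceramic: σ_y = 263.0 MPa, ρ = 3850 kg/m³
  alumina ceramic: M = 4.21×10⁻³
  stainless steel: M = 2.77×10⁻³
  concrete: M = 2.59×10⁻³
The maximum is for alumina ceramic.

alumina ceramic, M = 4.21×10⁻³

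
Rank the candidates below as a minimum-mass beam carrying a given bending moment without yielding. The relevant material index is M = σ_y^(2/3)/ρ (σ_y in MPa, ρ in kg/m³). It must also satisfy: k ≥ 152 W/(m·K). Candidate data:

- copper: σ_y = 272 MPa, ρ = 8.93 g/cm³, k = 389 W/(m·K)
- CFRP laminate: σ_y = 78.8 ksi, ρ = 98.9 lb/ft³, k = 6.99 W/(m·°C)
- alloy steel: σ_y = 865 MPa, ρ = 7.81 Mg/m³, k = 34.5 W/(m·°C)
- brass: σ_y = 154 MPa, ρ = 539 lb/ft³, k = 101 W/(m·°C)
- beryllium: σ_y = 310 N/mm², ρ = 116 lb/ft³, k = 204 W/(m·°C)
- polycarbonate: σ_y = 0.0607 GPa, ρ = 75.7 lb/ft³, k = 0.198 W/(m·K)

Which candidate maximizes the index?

Screen on constraints: k ≥ 152 W/(m·K). Survivors: copper, beryllium.
In SI units:
  copper: σ_y = 272.0 MPa, ρ = 8930 kg/m³
  beryllium: σ_y = 310.0 MPa, ρ = 1858 kg/m³
  beryllium: M = 24.7×10⁻³
  copper: M = 4.70×10⁻³
Highest index: beryllium.

beryllium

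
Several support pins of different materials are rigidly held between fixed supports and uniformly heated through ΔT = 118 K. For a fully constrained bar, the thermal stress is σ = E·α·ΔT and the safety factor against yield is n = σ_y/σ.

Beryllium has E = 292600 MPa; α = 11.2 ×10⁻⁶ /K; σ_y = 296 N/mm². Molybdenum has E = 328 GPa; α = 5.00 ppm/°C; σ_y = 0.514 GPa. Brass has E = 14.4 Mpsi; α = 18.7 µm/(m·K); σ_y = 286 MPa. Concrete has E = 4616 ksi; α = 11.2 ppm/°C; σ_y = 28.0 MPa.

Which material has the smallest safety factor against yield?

concrete

In consistent units (E in GPa, α in ×10⁻⁶/K, σ_y in MPa):
  beryllium: E = 292.6, α = 11.2, σ_y = 296.0 → σ = 387 MPa, n = 0.765
  molybdenum: E = 328.0, α = 5.00, σ_y = 514.0 → σ = 194 MPa, n = 2.66
  brass: E = 99.28, α = 18.7, σ_y = 286.0 → σ = 219 MPa, n = 1.31
  concrete: E = 31.83, α = 11.2, σ_y = 28.00 → σ = 42.1 MPa, n = 0.666
Concrete has the lowest safety factor, n = 0.666.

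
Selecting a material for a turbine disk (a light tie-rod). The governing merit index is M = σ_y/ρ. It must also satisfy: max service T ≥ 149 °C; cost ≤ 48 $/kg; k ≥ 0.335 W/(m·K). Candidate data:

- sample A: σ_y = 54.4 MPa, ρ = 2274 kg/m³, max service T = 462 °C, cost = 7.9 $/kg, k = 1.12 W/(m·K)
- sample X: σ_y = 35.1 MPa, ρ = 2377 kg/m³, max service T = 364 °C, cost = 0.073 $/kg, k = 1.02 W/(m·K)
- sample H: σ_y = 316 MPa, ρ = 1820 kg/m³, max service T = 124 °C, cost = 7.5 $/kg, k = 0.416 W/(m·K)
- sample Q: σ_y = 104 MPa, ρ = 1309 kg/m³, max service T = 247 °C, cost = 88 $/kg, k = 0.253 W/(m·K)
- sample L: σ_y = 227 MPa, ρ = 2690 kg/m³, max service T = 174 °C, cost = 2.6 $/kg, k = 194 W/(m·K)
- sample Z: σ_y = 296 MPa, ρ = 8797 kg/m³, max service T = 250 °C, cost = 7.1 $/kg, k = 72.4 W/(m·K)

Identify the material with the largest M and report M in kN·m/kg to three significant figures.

Screen on constraints: max service T ≥ 149 °C; cost ≤ 48 $/kg; k ≥ 0.335 W/(m·K). Survivors: sample A, sample X, sample L, sample Z.
Computing M directly (units already consistent):
  sample L: M = 84.4 kN·m/kg
  sample Z: M = 33.6 kN·m/kg
  sample A: M = 23.9 kN·m/kg
  sample X: M = 14.8 kN·m/kg
Highest index: sample L.

sample L, M = 84.4 kN·m/kg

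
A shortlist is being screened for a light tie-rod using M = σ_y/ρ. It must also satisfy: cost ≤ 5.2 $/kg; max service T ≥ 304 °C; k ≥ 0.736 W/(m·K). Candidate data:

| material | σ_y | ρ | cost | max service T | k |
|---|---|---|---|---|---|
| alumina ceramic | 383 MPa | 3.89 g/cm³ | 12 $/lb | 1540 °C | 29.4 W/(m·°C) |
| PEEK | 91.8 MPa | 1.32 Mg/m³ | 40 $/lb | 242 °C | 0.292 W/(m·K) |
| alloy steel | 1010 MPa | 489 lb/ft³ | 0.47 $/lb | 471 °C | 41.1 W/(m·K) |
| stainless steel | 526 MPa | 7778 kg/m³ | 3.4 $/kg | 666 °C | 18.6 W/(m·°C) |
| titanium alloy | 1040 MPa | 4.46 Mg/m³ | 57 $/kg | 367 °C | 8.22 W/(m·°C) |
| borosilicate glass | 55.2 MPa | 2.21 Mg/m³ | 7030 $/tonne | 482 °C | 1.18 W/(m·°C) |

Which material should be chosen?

alloy steel

Screen on constraints: cost ≤ 5.2 $/kg; max service T ≥ 304 °C; k ≥ 0.736 W/(m·K). Survivors: alloy steel, stainless steel.
Normalizing units and computing the index:
  alloy steel: σ_y = 1010 MPa, ρ = 7833 kg/m³
  stainless steel: σ_y = 526.0 MPa, ρ = 7778 kg/m³
  alloy steel: M = 129 kN·m/kg
  stainless steel: M = 67.6 kN·m/kg
Highest index: alloy steel.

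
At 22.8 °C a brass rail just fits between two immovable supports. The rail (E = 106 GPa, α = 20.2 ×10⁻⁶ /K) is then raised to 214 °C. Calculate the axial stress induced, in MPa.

409 MPa

ΔT = 191.2 K. Constrained thermal stress σ = E·α·ΔT = 106.0×10³ MPa × 20.2×10⁻⁶ × 191.2 = 409 MPa (compressive).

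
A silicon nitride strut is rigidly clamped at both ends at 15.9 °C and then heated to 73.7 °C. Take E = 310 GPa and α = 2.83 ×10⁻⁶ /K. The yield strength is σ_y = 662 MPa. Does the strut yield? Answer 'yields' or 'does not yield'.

does not yield

ΔT = 57.80 K. Constrained thermal stress σ = E·α·ΔT = 310.0×10³ MPa × 2.83×10⁻⁶ × 57.80 = 50.7 MPa (compressive).
Compare to σ_y = 662 MPa: σ < σ_y, so it does not yield.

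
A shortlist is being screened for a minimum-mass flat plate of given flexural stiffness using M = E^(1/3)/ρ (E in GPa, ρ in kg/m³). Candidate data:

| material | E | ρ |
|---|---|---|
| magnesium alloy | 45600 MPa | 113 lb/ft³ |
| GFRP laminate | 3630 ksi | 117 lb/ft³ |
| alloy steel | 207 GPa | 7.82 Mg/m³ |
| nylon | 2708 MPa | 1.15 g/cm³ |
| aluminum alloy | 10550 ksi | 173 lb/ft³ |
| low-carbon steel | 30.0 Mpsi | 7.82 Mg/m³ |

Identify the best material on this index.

After converting to SI:
  magnesium alloy: E = 45.60 GPa, ρ = 1810 kg/m³
  GFRP laminate: E = 25.03 GPa, ρ = 1874 kg/m³
  alloy steel: E = 207.0 GPa, ρ = 7820 kg/m³
  nylon: E = 2.708 GPa, ρ = 1150 kg/m³
  aluminum alloy: E = 72.74 GPa, ρ = 2771 kg/m³
  low-carbon steel: E = 206.8 GPa, ρ = 7820 kg/m³
  magnesium alloy: M = 1.97×10⁻³
  GFRP laminate: M = 1.56×10⁻³
  aluminum alloy: M = 1.51×10⁻³
  nylon: M = 1.21×10⁻³
  alloy steel: M = 0.756×10⁻³
  low-carbon steel: M = 0.756×10⁻³
Magnesium alloy has the largest M.

magnesium alloy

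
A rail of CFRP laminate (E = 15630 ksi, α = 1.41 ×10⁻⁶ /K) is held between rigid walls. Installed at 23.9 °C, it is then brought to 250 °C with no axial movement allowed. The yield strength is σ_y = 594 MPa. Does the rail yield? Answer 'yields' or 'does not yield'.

does not yield

E = 15630 ksi = 107.8 GPa.
ΔT = 226.1 K. Constrained thermal stress σ = E·α·ΔT = 107.8×10³ MPa × 1.41×10⁻⁶ × 226.1 = 34.4 MPa (compressive).
Compare to σ_y = 594 MPa: σ < σ_y, so it does not yield.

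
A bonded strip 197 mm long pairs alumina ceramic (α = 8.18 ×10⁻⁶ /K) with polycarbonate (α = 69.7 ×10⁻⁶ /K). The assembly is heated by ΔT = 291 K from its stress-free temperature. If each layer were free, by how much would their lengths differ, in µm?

3530 µm

Δα = |8.18 − 69.7|×10⁻⁶/K = 61.5×10⁻⁶/K.
ΔL_mismatch = Δα·L·ΔT = 61.5×10⁻⁶ × 197.0 mm × 291.0 K = 3530 µm.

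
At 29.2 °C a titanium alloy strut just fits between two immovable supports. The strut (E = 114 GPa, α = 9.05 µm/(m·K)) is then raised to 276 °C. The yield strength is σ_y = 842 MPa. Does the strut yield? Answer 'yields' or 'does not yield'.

ΔT = 246.8 K. Constrained thermal stress σ = E·α·ΔT = 114.0×10³ MPa × 9.05×10⁻⁶ × 246.8 = 255 MPa (compressive).
Compare to σ_y = 842 MPa: σ < σ_y, so it does not yield.

does not yield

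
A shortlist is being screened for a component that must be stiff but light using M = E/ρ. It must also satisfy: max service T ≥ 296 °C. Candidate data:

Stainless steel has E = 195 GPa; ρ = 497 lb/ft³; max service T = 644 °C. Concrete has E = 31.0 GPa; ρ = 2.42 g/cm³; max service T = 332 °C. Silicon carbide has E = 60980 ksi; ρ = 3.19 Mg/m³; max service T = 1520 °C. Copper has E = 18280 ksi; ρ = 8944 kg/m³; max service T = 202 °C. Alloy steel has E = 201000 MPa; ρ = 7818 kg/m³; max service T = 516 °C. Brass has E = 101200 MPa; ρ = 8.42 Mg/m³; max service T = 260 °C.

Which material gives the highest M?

Screen on constraints: max service T ≥ 296 °C. Survivors: stainless steel, concrete, silicon carbide, alloy steel.
Convert each candidate to consistent units, then evaluate M:
  stainless steel: E = 195.0 GPa, ρ = 7961 kg/m³
  concrete: E = 31.00 GPa, ρ = 2420 kg/m³
  silicon carbide: E = 420.4 GPa, ρ = 3190 kg/m³
  alloy steel: E = 201.0 GPa, ρ = 7818 kg/m³
  silicon carbide: M = 132 MN·m/kg
  alloy steel: M = 25.7 MN·m/kg
  stainless steel: M = 24.5 MN·m/kg
  concrete: M = 12.8 MN·m/kg
Silicon carbide has the largest M.

silicon carbide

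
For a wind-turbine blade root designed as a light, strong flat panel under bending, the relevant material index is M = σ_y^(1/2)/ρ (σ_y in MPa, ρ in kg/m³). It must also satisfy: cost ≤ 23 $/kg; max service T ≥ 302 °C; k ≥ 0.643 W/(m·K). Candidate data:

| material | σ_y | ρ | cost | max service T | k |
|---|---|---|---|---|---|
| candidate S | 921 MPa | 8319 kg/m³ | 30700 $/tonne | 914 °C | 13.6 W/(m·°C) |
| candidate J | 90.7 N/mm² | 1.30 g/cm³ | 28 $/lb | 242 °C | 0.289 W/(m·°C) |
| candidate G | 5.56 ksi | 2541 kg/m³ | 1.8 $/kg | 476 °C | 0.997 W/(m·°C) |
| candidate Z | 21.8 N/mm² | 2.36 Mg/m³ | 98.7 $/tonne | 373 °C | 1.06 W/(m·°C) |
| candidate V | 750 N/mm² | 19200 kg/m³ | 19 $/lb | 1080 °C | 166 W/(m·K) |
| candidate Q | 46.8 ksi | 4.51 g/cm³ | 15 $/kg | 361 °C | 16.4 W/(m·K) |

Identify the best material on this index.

candidate Q

Screen on constraints: cost ≤ 23 $/kg; max service T ≥ 302 °C; k ≥ 0.643 W/(m·K). Survivors: candidate G, candidate Z, candidate Q.
Convert each candidate to consistent units, then evaluate M:
  candidate G: σ_y = 38.33 MPa, ρ = 2541 kg/m³
  candidate Z: σ_y = 21.80 MPa, ρ = 2360 kg/m³
  candidate Q: σ_y = 322.7 MPa, ρ = 4510 kg/m³
  candidate Q: M = 3.98×10⁻³
  candidate G: M = 2.44×10⁻³
  candidate Z: M = 1.98×10⁻³
The maximum is for candidate Q.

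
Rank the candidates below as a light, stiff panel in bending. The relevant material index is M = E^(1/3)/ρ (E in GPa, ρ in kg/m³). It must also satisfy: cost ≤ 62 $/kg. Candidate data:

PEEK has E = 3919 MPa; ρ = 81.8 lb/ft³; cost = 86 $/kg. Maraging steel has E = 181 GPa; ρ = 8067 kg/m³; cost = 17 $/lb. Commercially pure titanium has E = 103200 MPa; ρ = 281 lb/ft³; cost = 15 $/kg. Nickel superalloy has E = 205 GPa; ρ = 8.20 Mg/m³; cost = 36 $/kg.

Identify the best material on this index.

commercially pure titanium

Screen on constraints: cost ≤ 62 $/kg. Survivors: maraging steel, commercially pure titanium, nickel superalloy.
Convert each candidate to consistent units, then evaluate M:
  maraging steel: E = 181.0 GPa, ρ = 8067 kg/m³
  commercially pure titanium: E = 103.2 GPa, ρ = 4501 kg/m³
  nickel superalloy: E = 205.0 GPa, ρ = 8200 kg/m³
  commercially pure titanium: M = 1.04×10⁻³
  nickel superalloy: M = 0.719×10⁻³
  maraging steel: M = 0.701×10⁻³
Commercially pure titanium ranks first.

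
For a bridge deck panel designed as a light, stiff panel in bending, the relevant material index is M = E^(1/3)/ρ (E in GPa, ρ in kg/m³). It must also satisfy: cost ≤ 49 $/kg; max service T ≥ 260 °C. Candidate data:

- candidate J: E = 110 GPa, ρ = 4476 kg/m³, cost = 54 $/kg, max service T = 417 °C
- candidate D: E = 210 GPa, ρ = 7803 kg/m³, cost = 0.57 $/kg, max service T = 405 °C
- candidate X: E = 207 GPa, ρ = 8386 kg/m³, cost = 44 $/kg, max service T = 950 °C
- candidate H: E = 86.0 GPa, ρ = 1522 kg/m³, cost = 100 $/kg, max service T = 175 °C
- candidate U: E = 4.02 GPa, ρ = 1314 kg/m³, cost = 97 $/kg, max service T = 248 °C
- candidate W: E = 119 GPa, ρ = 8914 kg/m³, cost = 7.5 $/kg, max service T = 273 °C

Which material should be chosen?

candidate D

Screen on constraints: cost ≤ 49 $/kg; max service T ≥ 260 °C. Survivors: candidate D, candidate X, candidate W.
Evaluate M for each candidate:
  candidate D: M = 0.762×10⁻³
  candidate X: M = 0.705×10⁻³
  candidate W: M = 0.552×10⁻³
Candidate D ranks first.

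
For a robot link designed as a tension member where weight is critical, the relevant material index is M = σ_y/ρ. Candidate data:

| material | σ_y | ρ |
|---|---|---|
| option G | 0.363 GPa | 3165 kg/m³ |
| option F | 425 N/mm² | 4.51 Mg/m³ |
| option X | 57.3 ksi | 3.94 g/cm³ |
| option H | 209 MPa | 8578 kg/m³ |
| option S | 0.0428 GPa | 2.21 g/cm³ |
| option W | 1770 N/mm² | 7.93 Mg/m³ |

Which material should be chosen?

option W

After converting to SI:
  option G: σ_y = 363.0 MPa, ρ = 3165 kg/m³
  option F: σ_y = 425.0 MPa, ρ = 4510 kg/m³
  option X: σ_y = 395.1 MPa, ρ = 3940 kg/m³
  option H: σ_y = 209.0 MPa, ρ = 8578 kg/m³
  option S: σ_y = 42.80 MPa, ρ = 2210 kg/m³
  option W: σ_y = 1770 MPa, ρ = 7930 kg/m³
  option W: M = 223 kN·m/kg
  option G: M = 115 kN·m/kg
  option X: M = 100 kN·m/kg
  option F: M = 94.2 kN·m/kg
  option H: M = 24.4 kN·m/kg
  option S: M = 19.4 kN·m/kg
The maximum is for option W.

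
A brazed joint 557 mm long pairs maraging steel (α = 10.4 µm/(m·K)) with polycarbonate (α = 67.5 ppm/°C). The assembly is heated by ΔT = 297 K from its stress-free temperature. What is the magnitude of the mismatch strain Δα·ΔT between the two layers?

Δα = |10.4 − 67.5|×10⁻⁶/K = 57.1×10⁻⁶/K.
Mismatch strain = Δα·ΔT = 57.1×10⁻⁶ × 297.0 = 0.0170.

0.0170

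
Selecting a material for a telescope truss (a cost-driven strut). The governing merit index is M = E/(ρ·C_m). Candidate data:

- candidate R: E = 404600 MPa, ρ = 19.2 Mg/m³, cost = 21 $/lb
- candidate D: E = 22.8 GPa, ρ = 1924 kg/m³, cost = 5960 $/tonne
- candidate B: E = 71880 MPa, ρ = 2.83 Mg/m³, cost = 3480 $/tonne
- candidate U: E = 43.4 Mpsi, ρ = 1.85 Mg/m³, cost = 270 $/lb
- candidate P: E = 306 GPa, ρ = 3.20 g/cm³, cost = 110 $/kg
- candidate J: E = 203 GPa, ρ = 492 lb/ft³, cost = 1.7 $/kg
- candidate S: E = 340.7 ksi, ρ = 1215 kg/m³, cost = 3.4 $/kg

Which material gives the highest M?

candidate J

Putting every candidate on a common basis:
  candidate R: E = 404.6 GPa, ρ = 19200 kg/m³, cost = 46.30 $/kg
  candidate D: E = 22.80 GPa, ρ = 1924 kg/m³, cost = 5.960 $/kg
  candidate B: E = 71.88 GPa, ρ = 2830 kg/m³, cost = 3.480 $/kg
  candidate U: E = 299.2 GPa, ρ = 1850 kg/m³, cost = 595.2 $/kg
  candidate P: E = 306.0 GPa, ρ = 3200 kg/m³, cost = 110.0 $/kg
  candidate J: E = 203.0 GPa, ρ = 7881 kg/m³, cost = 1.700 $/kg
  candidate S: E = 2.349 GPa, ρ = 1215 kg/m³, cost = 3.400 $/kg
  candidate J: M = 15.2 MN·m per $
  candidate B: M = 7.30 MN·m per $
  candidate D: M = 1.99 MN·m per $
  candidate P: M = 0.869 MN·m per $
  candidate S: M = 0.569 MN·m per $
  candidate R: M = 0.455 MN·m per $
  candidate U: M = 0.272 MN·m per $
Highest index: candidate J.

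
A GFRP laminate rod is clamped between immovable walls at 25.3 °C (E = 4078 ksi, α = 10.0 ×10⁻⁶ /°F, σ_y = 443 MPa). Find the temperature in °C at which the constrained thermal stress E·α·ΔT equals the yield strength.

901 °C

E = 4078 ksi = 28.12 GPa.
α = 10.0×10⁻⁶/°F × 9/5 = 18.0×10⁻⁶/K.
E·α·ΔT = 443.0 MPa ⇒ ΔT = 443.0 / (28.12×10³ × 18.0×10⁻⁶) = 875.3 K.
T = 25.3 + 875.3 = 900.6 °C.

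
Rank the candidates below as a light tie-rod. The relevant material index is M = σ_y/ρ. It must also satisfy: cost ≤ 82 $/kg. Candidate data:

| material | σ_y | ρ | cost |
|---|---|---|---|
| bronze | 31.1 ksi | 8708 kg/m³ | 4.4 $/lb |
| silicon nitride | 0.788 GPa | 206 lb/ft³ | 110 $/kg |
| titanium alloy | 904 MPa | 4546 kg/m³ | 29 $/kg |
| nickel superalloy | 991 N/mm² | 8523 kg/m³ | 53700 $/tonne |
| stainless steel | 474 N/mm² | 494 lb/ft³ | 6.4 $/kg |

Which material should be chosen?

Screen on constraints: cost ≤ 82 $/kg. Survivors: bronze, titanium alloy, nickel superalloy, stainless steel.
After converting to SI:
  bronze: σ_y = 214.4 MPa, ρ = 8708 kg/m³
  titanium alloy: σ_y = 904.0 MPa, ρ = 4546 kg/m³
  nickel superalloy: σ_y = 991.0 MPa, ρ = 8523 kg/m³
  stainless steel: σ_y = 474.0 MPa, ρ = 7913 kg/m³
  titanium alloy: M = 199 kN·m/kg
  nickel superalloy: M = 116 kN·m/kg
  stainless steel: M = 59.9 kN·m/kg
  bronze: M = 24.6 kN·m/kg
Titanium alloy ranks first.

titanium alloy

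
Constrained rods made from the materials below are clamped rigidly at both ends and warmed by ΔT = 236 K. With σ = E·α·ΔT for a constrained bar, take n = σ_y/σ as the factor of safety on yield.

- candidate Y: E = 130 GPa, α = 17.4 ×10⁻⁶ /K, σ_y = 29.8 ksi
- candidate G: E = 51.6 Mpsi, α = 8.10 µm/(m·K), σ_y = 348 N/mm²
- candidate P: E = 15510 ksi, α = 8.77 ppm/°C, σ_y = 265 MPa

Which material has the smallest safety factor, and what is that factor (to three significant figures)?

candidate Y, n = 0.385

Converting E to GPa, α to ×10⁻⁶/K, σ_y to MPa, then σ and n for each:
  candidate Y: E = 130.0, α = 17.4, σ_y = 205.5 → σ = 534 MPa, n = 0.385
  candidate G: E = 355.8, α = 8.10, σ_y = 348.0 → σ = 680 MPa, n = 0.512
  candidate P: E = 106.9, α = 8.77, σ_y = 265.0 → σ = 221 MPa, n = 1.20
Smallest n: candidate Y with n = 0.385.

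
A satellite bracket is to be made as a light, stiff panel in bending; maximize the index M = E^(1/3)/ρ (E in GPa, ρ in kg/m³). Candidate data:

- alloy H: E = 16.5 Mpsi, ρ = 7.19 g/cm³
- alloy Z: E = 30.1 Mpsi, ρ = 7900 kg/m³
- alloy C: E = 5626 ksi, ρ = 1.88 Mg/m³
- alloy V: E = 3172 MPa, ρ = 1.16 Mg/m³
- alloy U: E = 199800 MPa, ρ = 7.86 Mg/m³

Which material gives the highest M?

Normalizing units and computing the index:
  alloy H: E = 113.8 GPa, ρ = 7190 kg/m³
  alloy Z: E = 207.5 GPa, ρ = 7900 kg/m³
  alloy C: E = 38.79 GPa, ρ = 1880 kg/m³
  alloy V: E = 3.172 GPa, ρ = 1160 kg/m³
  alloy U: E = 199.8 GPa, ρ = 7860 kg/m³
  alloy C: M = 1.80×10⁻³
  alloy V: M = 1.27×10⁻³
  alloy Z: M = 0.749×10⁻³
  alloy U: M = 0.744×10⁻³
  alloy H: M = 0.674×10⁻³
Alloy C ranks first.

alloy C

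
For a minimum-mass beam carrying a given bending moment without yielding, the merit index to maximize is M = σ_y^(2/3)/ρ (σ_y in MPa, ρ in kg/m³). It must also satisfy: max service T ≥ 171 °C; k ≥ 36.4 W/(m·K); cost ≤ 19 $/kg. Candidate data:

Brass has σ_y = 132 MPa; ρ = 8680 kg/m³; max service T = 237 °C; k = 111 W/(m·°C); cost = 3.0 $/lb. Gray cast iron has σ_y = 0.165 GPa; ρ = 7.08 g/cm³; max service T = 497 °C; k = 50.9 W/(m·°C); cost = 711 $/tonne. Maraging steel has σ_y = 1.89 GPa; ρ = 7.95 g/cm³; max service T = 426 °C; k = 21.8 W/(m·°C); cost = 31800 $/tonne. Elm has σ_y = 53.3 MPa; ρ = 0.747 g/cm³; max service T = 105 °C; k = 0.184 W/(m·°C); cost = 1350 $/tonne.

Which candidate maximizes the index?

gray cast iron

Screen on constraints: max service T ≥ 171 °C; k ≥ 36.4 W/(m·K); cost ≤ 19 $/kg. Survivors: brass, gray cast iron.
After converting to SI:
  brass: σ_y = 132.0 MPa, ρ = 8680 kg/m³
  gray cast iron: σ_y = 165.0 MPa, ρ = 7080 kg/m³
  gray cast iron: M = 4.25×10⁻³
  brass: M = 2.99×10⁻³
Gray cast iron ranks first.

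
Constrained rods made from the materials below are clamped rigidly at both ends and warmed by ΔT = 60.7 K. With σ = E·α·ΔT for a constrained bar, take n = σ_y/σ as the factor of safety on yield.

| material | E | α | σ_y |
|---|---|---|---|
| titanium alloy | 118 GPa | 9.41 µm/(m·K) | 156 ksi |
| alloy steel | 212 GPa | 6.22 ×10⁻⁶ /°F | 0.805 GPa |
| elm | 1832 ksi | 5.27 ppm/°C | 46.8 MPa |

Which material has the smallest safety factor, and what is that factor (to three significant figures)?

alloy steel, n = 5.59

With everything in SI (GPa, ×10⁻⁶/K, MPa):
  titanium alloy: E = 118.0, α = 9.41, σ_y = 1076 → σ = 67.4 MPa, n = 16.0
  alloy steel: E = 212.0, α = 11.2, σ_y = 805.0 → σ = 144 MPa, n = 5.59
  elm: E = 12.63, α = 5.27, σ_y = 46.80 → σ = 4.04 MPa, n = 11.6
Smallest n: alloy steel with n = 5.59.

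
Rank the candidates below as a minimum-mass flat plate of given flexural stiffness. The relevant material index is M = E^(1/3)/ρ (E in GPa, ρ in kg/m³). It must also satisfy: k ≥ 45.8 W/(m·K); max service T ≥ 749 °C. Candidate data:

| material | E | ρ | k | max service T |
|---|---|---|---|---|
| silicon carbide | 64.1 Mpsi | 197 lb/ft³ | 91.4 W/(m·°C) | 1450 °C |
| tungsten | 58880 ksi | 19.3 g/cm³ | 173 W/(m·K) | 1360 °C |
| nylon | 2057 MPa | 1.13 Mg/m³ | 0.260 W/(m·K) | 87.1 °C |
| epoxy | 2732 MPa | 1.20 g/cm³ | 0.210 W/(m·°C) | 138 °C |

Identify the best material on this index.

Screen on constraints: k ≥ 45.8 W/(m·K); max service T ≥ 749 °C. Survivors: silicon carbide, tungsten.
Normalizing units and computing the index:
  silicon carbide: E = 442.0 GPa, ρ = 3156 kg/m³
  tungsten: E = 406.0 GPa, ρ = 19300 kg/m³
  silicon carbide: M = 2.41×10⁻³
  tungsten: M = 0.384×10⁻³
Silicon carbide ranks first.

silicon carbide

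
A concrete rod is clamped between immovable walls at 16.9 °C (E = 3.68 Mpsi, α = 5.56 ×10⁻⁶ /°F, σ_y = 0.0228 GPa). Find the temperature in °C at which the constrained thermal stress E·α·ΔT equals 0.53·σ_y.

E = 3.68 Mpsi = 25.37 GPa.
α = 5.56×10⁻⁶/°F × 9/5 = 10.0×10⁻⁶/K.
σ_y = 0.0228 GPa = 22.80 MPa.
E·α·ΔT = 12.08 MPa ⇒ ΔT = 12.08 / (25.37×10³ × 10.0×10⁻⁶) = 47.59 K.
T = 16.9 + 47.59 = 64.49 °C.

64.5 °C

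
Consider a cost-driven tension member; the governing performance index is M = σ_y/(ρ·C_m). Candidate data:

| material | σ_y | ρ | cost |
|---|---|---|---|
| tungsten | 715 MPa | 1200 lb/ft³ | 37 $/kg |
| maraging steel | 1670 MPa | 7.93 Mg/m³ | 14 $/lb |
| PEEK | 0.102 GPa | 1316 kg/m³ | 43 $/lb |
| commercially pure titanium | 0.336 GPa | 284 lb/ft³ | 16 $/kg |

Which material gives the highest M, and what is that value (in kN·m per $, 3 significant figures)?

maraging steel, M = 6.82 kN·m per $

Putting every candidate on a common basis:
  tungsten: σ_y = 715.0 MPa, ρ = 19220 kg/m³, cost = 37.00 $/kg
  maraging steel: σ_y = 1670 MPa, ρ = 7930 kg/m³, cost = 30.86 $/kg
  PEEK: σ_y = 102.0 MPa, ρ = 1316 kg/m³, cost = 94.80 $/kg
  commercially pure titanium: σ_y = 336.0 MPa, ρ = 4549 kg/m³, cost = 16.00 $/kg
  maraging steel: M = 6.82 kN·m per $
  commercially pure titanium: M = 4.62 kN·m per $
  tungsten: M = 1.01 kN·m per $
  PEEK: M = 0.818 kN·m per $
The maximum is for maraging steel.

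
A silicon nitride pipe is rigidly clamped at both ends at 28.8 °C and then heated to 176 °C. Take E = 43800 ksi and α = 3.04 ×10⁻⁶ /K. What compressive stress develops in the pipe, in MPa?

E = 43800 ksi = 302.0 GPa.
ΔT = 147.2 K. Constrained thermal stress σ = E·α·ΔT = 302.0×10³ MPa × 3.04×10⁻⁶ × 147.2 = 135 MPa (compressive).

135 MPa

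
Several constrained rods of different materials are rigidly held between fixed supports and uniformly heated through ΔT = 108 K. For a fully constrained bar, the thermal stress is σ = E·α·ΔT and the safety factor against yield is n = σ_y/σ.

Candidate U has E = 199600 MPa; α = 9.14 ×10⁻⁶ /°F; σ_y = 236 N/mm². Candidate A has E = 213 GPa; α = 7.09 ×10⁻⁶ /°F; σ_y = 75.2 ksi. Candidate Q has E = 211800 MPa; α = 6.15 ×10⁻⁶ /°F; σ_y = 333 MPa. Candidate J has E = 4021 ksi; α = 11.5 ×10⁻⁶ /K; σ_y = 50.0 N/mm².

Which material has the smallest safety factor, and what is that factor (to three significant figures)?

With everything in SI (GPa, ×10⁻⁶/K, MPa):
  candidate U: E = 199.6, α = 16.5, σ_y = 236.0 → σ = 355 MPa, n = 0.665
  candidate A: E = 213.0, α = 12.8, σ_y = 518.5 → σ = 294 MPa, n = 1.77
  candidate Q: E = 211.8, α = 11.1, σ_y = 333.0 → σ = 253 MPa, n = 1.32
  candidate J: E = 27.72, α = 11.5, σ_y = 50.00 → σ = 34.4 MPa, n = 1.45
The minimum is candidate U at n = 0.665.

candidate U, n = 0.665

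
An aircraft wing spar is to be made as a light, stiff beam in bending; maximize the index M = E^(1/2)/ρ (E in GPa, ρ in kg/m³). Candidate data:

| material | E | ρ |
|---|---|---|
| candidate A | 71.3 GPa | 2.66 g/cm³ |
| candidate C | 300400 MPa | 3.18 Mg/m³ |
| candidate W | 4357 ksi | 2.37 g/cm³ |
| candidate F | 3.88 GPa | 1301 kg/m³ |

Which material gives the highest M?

candidate C

Putting every candidate on a common basis:
  candidate A: E = 71.30 GPa, ρ = 2660 kg/m³
  candidate C: E = 300.4 GPa, ρ = 3180 kg/m³
  candidate W: E = 30.04 GPa, ρ = 2370 kg/m³
  candidate F: E = 3.880 GPa, ρ = 1301 kg/m³
  candidate C: M = 5.45×10⁻³
  candidate A: M = 3.17×10⁻³
  candidate W: M = 2.31×10⁻³
  candidate F: M = 1.51×10⁻³
Candidate C has the largest M.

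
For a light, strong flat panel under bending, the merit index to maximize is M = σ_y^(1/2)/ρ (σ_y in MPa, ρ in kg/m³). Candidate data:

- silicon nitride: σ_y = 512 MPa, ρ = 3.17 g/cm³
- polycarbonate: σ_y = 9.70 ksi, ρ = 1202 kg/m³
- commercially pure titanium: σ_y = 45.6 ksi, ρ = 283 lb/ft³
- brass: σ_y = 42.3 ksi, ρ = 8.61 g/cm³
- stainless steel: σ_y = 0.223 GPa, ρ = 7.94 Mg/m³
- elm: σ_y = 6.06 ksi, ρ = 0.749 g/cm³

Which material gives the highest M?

elm

In SI units:
  silicon nitride: σ_y = 512.0 MPa, ρ = 3170 kg/m³
  polycarbonate: σ_y = 66.88 MPa, ρ = 1202 kg/m³
  commercially pure titanium: σ_y = 314.4 MPa, ρ = 4533 kg/m³
  brass: σ_y = 291.6 MPa, ρ = 8610 kg/m³
  stainless steel: σ_y = 223.0 MPa, ρ = 7940 kg/m³
  elm: σ_y = 41.78 MPa, ρ = 749.0 kg/m³
  elm: M = 8.63×10⁻³
  silicon nitride: M = 7.14×10⁻³
  polycarbonate: M = 6.80×10⁻³
  commercially pure titanium: M = 3.91×10⁻³
  brass: M = 1.98×10⁻³
  stainless steel: M = 1.88×10⁻³
Elm ranks first.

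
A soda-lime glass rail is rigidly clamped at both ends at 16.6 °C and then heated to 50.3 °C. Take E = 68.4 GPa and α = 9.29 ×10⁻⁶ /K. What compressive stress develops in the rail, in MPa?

21.4 MPa

ΔT = 33.70 K. Constrained thermal stress σ = E·α·ΔT = 68.40×10³ MPa × 9.29×10⁻⁶ × 33.70 = 21.4 MPa (compressive).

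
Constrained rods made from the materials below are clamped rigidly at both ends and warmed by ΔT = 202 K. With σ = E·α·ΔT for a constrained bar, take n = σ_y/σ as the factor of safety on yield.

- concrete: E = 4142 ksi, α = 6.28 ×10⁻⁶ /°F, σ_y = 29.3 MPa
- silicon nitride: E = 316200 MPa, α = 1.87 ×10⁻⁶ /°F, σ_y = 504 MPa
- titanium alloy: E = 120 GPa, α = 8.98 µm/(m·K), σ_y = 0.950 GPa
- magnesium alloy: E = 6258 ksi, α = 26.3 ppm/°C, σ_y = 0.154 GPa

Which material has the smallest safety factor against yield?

With everything in SI (GPa, ×10⁻⁶/K, MPa):
  concrete: E = 28.56, α = 11.3, σ_y = 29.30 → σ = 65.2 MPa, n = 0.449
  silicon nitride: E = 316.2, α = 3.37, σ_y = 504.0 → σ = 215 MPa, n = 2.34
  titanium alloy: E = 120.0, α = 8.98, σ_y = 950.0 → σ = 218 MPa, n = 4.36
  magnesium alloy: E = 43.15, α = 26.3, σ_y = 154.0 → σ = 229 MPa, n = 0.672
Smallest n: concrete with n = 0.449.

concrete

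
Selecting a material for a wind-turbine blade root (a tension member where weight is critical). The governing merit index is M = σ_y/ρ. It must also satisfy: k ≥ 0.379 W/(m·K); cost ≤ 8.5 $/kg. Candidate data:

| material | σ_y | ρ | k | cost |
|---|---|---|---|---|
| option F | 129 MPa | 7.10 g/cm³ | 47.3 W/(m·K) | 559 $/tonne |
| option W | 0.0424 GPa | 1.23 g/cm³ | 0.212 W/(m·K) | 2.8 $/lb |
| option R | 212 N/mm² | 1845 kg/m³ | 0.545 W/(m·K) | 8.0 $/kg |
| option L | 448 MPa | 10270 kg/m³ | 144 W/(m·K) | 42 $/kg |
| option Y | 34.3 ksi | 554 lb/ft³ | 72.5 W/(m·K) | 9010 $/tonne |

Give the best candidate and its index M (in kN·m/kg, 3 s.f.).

Screen on constraints: k ≥ 0.379 W/(m·K); cost ≤ 8.5 $/kg. Survivors: option F, option R.
Putting every candidate on a common basis:
  option F: σ_y = 129.0 MPa, ρ = 7100 kg/m³
  option R: σ_y = 212.0 MPa, ρ = 1845 kg/m³
  option R: M = 115 kN·m/kg
  option F: M = 18.2 kN·m/kg
Option R ranks first.

option R, M = 115 kN·m/kg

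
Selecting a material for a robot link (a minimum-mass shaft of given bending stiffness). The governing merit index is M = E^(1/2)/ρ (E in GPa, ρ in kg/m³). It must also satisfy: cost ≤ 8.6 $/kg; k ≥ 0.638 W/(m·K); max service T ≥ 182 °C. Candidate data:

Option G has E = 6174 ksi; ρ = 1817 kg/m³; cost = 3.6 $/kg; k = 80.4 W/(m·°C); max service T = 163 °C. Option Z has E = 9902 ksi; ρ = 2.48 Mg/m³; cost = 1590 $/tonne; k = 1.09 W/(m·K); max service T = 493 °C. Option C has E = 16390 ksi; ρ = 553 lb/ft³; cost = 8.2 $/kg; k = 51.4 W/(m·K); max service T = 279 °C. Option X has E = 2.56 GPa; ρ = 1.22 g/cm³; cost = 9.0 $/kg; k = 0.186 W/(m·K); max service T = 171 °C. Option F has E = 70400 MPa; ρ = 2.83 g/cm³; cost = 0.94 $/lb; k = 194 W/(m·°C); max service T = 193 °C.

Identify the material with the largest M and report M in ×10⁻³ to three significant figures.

option Z, M = 3.33×10⁻³

Screen on constraints: cost ≤ 8.6 $/kg; k ≥ 0.638 W/(m·K); max service T ≥ 182 °C. Survivors: option Z, option C, option F.
Normalizing units and computing the index:
  option Z: E = 68.27 GPa, ρ = 2480 kg/m³
  option C: E = 113.0 GPa, ρ = 8858 kg/m³
  option F: E = 70.40 GPa, ρ = 2830 kg/m³
  option Z: M = 3.33×10⁻³
  option F: M = 2.96×10⁻³
  option C: M = 1.20×10⁻³
Option Z ranks first.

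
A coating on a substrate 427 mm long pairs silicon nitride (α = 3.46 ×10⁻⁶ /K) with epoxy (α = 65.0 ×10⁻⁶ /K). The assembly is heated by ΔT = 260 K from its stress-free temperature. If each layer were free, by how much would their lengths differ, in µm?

Δα = |3.46 − 65.0|×10⁻⁶/K = 61.5×10⁻⁶/K.
ΔL_mismatch = Δα·L·ΔT = 61.5×10⁻⁶ × 427.0 mm × 260.0 K = 6830 µm.

6830 µm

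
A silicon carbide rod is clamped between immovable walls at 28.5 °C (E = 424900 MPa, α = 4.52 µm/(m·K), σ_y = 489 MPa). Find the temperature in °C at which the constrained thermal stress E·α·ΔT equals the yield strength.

283 °C

E = 424900 MPa = 424.9 GPa.
E·α·ΔT = 489.0 MPa ⇒ ΔT = 489.0 / (424.9×10³ × 4.52×10⁻⁶) = 254.6 K.
T = 28.5 + 254.6 = 283.1 °C.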